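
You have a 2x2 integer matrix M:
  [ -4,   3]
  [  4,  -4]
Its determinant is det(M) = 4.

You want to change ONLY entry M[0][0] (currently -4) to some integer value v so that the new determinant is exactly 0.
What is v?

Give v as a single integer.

Answer: -3

Derivation:
det is linear in entry M[0][0]: det = old_det + (v - -4) * C_00
Cofactor C_00 = -4
Want det = 0: 4 + (v - -4) * -4 = 0
  (v - -4) = -4 / -4 = 1
  v = -4 + (1) = -3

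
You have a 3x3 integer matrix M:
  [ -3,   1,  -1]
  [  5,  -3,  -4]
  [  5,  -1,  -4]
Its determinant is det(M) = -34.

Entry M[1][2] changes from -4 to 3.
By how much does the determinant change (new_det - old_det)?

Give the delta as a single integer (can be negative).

Answer: 14

Derivation:
Cofactor C_12 = 2
Entry delta = 3 - -4 = 7
Det delta = entry_delta * cofactor = 7 * 2 = 14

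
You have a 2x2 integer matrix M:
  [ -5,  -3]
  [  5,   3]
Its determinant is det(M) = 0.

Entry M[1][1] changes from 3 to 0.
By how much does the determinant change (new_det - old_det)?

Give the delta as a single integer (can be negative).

Cofactor C_11 = -5
Entry delta = 0 - 3 = -3
Det delta = entry_delta * cofactor = -3 * -5 = 15

Answer: 15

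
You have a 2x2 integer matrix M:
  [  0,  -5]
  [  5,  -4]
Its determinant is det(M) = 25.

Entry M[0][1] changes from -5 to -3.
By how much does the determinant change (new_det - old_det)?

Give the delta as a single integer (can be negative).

Cofactor C_01 = -5
Entry delta = -3 - -5 = 2
Det delta = entry_delta * cofactor = 2 * -5 = -10

Answer: -10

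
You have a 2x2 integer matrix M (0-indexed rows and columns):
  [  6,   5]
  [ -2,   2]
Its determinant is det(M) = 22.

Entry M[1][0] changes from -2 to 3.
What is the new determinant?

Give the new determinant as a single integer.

Answer: -3

Derivation:
det is linear in row 1: changing M[1][0] by delta changes det by delta * cofactor(1,0).
Cofactor C_10 = (-1)^(1+0) * minor(1,0) = -5
Entry delta = 3 - -2 = 5
Det delta = 5 * -5 = -25
New det = 22 + -25 = -3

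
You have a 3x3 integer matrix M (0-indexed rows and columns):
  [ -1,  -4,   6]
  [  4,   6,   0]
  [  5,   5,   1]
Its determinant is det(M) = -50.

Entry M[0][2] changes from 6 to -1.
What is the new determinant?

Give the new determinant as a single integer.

det is linear in row 0: changing M[0][2] by delta changes det by delta * cofactor(0,2).
Cofactor C_02 = (-1)^(0+2) * minor(0,2) = -10
Entry delta = -1 - 6 = -7
Det delta = -7 * -10 = 70
New det = -50 + 70 = 20

Answer: 20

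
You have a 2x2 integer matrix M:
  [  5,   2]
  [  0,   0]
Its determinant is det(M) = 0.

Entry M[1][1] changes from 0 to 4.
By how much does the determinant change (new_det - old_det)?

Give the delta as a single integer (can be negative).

Answer: 20

Derivation:
Cofactor C_11 = 5
Entry delta = 4 - 0 = 4
Det delta = entry_delta * cofactor = 4 * 5 = 20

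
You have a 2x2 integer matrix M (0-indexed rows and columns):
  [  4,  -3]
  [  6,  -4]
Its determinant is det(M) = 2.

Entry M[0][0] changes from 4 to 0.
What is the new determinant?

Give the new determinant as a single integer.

Answer: 18

Derivation:
det is linear in row 0: changing M[0][0] by delta changes det by delta * cofactor(0,0).
Cofactor C_00 = (-1)^(0+0) * minor(0,0) = -4
Entry delta = 0 - 4 = -4
Det delta = -4 * -4 = 16
New det = 2 + 16 = 18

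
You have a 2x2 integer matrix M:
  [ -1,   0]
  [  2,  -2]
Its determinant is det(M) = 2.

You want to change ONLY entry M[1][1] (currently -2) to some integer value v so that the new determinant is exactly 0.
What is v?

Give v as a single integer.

det is linear in entry M[1][1]: det = old_det + (v - -2) * C_11
Cofactor C_11 = -1
Want det = 0: 2 + (v - -2) * -1 = 0
  (v - -2) = -2 / -1 = 2
  v = -2 + (2) = 0

Answer: 0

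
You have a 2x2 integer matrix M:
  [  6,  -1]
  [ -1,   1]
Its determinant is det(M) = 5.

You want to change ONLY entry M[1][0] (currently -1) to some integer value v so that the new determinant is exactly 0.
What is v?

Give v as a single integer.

Answer: -6

Derivation:
det is linear in entry M[1][0]: det = old_det + (v - -1) * C_10
Cofactor C_10 = 1
Want det = 0: 5 + (v - -1) * 1 = 0
  (v - -1) = -5 / 1 = -5
  v = -1 + (-5) = -6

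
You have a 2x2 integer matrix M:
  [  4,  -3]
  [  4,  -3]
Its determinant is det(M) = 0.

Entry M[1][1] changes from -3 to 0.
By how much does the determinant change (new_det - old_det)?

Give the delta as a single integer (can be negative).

Cofactor C_11 = 4
Entry delta = 0 - -3 = 3
Det delta = entry_delta * cofactor = 3 * 4 = 12

Answer: 12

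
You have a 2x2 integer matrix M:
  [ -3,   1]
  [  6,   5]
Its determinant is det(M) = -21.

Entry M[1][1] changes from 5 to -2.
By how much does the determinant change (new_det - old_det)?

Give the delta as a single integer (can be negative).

Cofactor C_11 = -3
Entry delta = -2 - 5 = -7
Det delta = entry_delta * cofactor = -7 * -3 = 21

Answer: 21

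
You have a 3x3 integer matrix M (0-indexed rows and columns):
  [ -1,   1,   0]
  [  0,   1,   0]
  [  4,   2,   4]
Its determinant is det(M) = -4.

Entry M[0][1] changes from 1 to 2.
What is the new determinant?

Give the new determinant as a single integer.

det is linear in row 0: changing M[0][1] by delta changes det by delta * cofactor(0,1).
Cofactor C_01 = (-1)^(0+1) * minor(0,1) = 0
Entry delta = 2 - 1 = 1
Det delta = 1 * 0 = 0
New det = -4 + 0 = -4

Answer: -4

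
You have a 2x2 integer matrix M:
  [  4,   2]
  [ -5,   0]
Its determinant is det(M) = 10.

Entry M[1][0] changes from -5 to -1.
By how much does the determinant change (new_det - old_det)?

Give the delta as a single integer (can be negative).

Answer: -8

Derivation:
Cofactor C_10 = -2
Entry delta = -1 - -5 = 4
Det delta = entry_delta * cofactor = 4 * -2 = -8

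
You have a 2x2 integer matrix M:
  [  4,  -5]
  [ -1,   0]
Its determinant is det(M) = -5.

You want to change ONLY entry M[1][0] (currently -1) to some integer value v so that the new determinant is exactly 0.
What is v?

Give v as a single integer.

det is linear in entry M[1][0]: det = old_det + (v - -1) * C_10
Cofactor C_10 = 5
Want det = 0: -5 + (v - -1) * 5 = 0
  (v - -1) = 5 / 5 = 1
  v = -1 + (1) = 0

Answer: 0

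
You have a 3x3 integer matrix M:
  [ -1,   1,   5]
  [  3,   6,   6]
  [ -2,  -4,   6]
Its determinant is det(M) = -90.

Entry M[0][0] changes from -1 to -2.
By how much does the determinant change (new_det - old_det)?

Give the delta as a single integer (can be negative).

Cofactor C_00 = 60
Entry delta = -2 - -1 = -1
Det delta = entry_delta * cofactor = -1 * 60 = -60

Answer: -60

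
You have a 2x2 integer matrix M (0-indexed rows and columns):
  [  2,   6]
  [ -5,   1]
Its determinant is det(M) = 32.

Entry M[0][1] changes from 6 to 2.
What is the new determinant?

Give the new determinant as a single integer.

Answer: 12

Derivation:
det is linear in row 0: changing M[0][1] by delta changes det by delta * cofactor(0,1).
Cofactor C_01 = (-1)^(0+1) * minor(0,1) = 5
Entry delta = 2 - 6 = -4
Det delta = -4 * 5 = -20
New det = 32 + -20 = 12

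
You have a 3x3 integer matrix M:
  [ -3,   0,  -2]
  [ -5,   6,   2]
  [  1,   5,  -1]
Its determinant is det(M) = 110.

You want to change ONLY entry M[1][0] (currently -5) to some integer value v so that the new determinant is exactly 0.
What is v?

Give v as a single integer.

det is linear in entry M[1][0]: det = old_det + (v - -5) * C_10
Cofactor C_10 = -10
Want det = 0: 110 + (v - -5) * -10 = 0
  (v - -5) = -110 / -10 = 11
  v = -5 + (11) = 6

Answer: 6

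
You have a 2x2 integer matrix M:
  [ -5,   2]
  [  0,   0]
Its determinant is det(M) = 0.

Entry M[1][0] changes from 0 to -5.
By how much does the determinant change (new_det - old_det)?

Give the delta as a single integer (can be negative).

Cofactor C_10 = -2
Entry delta = -5 - 0 = -5
Det delta = entry_delta * cofactor = -5 * -2 = 10

Answer: 10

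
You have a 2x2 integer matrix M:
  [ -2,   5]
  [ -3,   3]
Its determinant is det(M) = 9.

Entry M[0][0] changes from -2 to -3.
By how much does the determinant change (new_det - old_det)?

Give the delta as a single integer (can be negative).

Cofactor C_00 = 3
Entry delta = -3 - -2 = -1
Det delta = entry_delta * cofactor = -1 * 3 = -3

Answer: -3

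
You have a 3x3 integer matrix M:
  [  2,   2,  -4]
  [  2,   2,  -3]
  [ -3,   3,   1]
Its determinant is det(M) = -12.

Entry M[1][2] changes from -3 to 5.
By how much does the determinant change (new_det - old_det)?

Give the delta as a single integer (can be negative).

Answer: -96

Derivation:
Cofactor C_12 = -12
Entry delta = 5 - -3 = 8
Det delta = entry_delta * cofactor = 8 * -12 = -96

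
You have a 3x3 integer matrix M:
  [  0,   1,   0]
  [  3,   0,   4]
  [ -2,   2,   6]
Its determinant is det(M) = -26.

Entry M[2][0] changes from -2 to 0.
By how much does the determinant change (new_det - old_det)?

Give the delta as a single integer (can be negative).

Answer: 8

Derivation:
Cofactor C_20 = 4
Entry delta = 0 - -2 = 2
Det delta = entry_delta * cofactor = 2 * 4 = 8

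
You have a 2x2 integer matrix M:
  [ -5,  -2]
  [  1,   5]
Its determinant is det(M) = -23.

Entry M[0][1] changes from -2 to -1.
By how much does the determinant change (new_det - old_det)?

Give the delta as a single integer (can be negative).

Cofactor C_01 = -1
Entry delta = -1 - -2 = 1
Det delta = entry_delta * cofactor = 1 * -1 = -1

Answer: -1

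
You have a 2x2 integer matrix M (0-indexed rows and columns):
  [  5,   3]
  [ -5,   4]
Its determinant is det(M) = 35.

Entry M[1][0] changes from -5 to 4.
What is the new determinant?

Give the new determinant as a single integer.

Answer: 8

Derivation:
det is linear in row 1: changing M[1][0] by delta changes det by delta * cofactor(1,0).
Cofactor C_10 = (-1)^(1+0) * minor(1,0) = -3
Entry delta = 4 - -5 = 9
Det delta = 9 * -3 = -27
New det = 35 + -27 = 8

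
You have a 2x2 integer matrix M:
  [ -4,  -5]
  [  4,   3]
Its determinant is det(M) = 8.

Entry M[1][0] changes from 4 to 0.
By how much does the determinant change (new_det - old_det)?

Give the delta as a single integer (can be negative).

Cofactor C_10 = 5
Entry delta = 0 - 4 = -4
Det delta = entry_delta * cofactor = -4 * 5 = -20

Answer: -20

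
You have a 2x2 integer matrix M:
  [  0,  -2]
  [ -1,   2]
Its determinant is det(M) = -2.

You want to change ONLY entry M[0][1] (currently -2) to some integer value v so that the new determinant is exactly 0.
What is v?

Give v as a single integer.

det is linear in entry M[0][1]: det = old_det + (v - -2) * C_01
Cofactor C_01 = 1
Want det = 0: -2 + (v - -2) * 1 = 0
  (v - -2) = 2 / 1 = 2
  v = -2 + (2) = 0

Answer: 0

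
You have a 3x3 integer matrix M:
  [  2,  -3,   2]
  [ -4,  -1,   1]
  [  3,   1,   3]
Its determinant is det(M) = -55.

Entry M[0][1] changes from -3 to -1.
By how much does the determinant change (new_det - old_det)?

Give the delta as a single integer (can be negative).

Cofactor C_01 = 15
Entry delta = -1 - -3 = 2
Det delta = entry_delta * cofactor = 2 * 15 = 30

Answer: 30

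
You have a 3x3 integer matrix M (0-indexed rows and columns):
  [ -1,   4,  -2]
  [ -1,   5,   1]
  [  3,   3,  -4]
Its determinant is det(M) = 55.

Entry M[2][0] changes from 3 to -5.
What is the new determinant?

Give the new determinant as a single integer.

Answer: -57

Derivation:
det is linear in row 2: changing M[2][0] by delta changes det by delta * cofactor(2,0).
Cofactor C_20 = (-1)^(2+0) * minor(2,0) = 14
Entry delta = -5 - 3 = -8
Det delta = -8 * 14 = -112
New det = 55 + -112 = -57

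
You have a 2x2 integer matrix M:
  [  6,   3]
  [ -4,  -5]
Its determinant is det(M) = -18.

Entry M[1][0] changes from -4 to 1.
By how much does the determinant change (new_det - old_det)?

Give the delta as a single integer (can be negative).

Answer: -15

Derivation:
Cofactor C_10 = -3
Entry delta = 1 - -4 = 5
Det delta = entry_delta * cofactor = 5 * -3 = -15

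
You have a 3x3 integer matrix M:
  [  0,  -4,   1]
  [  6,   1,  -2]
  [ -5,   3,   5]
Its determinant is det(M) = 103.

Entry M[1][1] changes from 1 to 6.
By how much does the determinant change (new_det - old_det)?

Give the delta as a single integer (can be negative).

Answer: 25

Derivation:
Cofactor C_11 = 5
Entry delta = 6 - 1 = 5
Det delta = entry_delta * cofactor = 5 * 5 = 25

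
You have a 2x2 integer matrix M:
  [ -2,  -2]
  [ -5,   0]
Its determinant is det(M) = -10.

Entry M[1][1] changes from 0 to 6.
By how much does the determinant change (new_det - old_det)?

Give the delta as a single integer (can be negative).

Cofactor C_11 = -2
Entry delta = 6 - 0 = 6
Det delta = entry_delta * cofactor = 6 * -2 = -12

Answer: -12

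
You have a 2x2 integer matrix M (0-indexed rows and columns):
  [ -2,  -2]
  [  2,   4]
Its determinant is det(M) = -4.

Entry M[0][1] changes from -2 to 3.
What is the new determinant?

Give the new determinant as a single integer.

Answer: -14

Derivation:
det is linear in row 0: changing M[0][1] by delta changes det by delta * cofactor(0,1).
Cofactor C_01 = (-1)^(0+1) * minor(0,1) = -2
Entry delta = 3 - -2 = 5
Det delta = 5 * -2 = -10
New det = -4 + -10 = -14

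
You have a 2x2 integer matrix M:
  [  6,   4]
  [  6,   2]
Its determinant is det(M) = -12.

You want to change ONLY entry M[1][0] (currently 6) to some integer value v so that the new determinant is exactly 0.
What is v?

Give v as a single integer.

det is linear in entry M[1][0]: det = old_det + (v - 6) * C_10
Cofactor C_10 = -4
Want det = 0: -12 + (v - 6) * -4 = 0
  (v - 6) = 12 / -4 = -3
  v = 6 + (-3) = 3

Answer: 3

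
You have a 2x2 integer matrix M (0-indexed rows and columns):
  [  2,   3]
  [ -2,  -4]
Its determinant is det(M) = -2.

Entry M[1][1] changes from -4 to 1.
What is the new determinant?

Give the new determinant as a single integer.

det is linear in row 1: changing M[1][1] by delta changes det by delta * cofactor(1,1).
Cofactor C_11 = (-1)^(1+1) * minor(1,1) = 2
Entry delta = 1 - -4 = 5
Det delta = 5 * 2 = 10
New det = -2 + 10 = 8

Answer: 8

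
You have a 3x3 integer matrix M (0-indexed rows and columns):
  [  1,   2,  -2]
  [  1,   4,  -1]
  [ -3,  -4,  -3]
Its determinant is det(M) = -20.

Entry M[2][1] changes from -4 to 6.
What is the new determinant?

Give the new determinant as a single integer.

det is linear in row 2: changing M[2][1] by delta changes det by delta * cofactor(2,1).
Cofactor C_21 = (-1)^(2+1) * minor(2,1) = -1
Entry delta = 6 - -4 = 10
Det delta = 10 * -1 = -10
New det = -20 + -10 = -30

Answer: -30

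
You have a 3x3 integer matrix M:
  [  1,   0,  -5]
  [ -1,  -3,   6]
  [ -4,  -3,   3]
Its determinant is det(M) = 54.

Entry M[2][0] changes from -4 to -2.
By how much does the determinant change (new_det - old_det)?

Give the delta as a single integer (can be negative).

Answer: -30

Derivation:
Cofactor C_20 = -15
Entry delta = -2 - -4 = 2
Det delta = entry_delta * cofactor = 2 * -15 = -30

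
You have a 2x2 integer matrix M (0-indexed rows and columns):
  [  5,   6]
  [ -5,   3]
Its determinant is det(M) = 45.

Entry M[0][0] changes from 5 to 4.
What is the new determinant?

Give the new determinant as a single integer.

det is linear in row 0: changing M[0][0] by delta changes det by delta * cofactor(0,0).
Cofactor C_00 = (-1)^(0+0) * minor(0,0) = 3
Entry delta = 4 - 5 = -1
Det delta = -1 * 3 = -3
New det = 45 + -3 = 42

Answer: 42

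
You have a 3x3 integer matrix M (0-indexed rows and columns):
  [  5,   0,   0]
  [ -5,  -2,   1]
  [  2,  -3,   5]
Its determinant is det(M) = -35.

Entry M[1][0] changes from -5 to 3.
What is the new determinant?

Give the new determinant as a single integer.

Answer: -35

Derivation:
det is linear in row 1: changing M[1][0] by delta changes det by delta * cofactor(1,0).
Cofactor C_10 = (-1)^(1+0) * minor(1,0) = 0
Entry delta = 3 - -5 = 8
Det delta = 8 * 0 = 0
New det = -35 + 0 = -35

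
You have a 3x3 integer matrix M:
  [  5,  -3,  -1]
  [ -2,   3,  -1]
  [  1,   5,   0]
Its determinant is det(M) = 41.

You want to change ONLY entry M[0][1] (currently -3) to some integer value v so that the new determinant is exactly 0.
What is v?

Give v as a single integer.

det is linear in entry M[0][1]: det = old_det + (v - -3) * C_01
Cofactor C_01 = -1
Want det = 0: 41 + (v - -3) * -1 = 0
  (v - -3) = -41 / -1 = 41
  v = -3 + (41) = 38

Answer: 38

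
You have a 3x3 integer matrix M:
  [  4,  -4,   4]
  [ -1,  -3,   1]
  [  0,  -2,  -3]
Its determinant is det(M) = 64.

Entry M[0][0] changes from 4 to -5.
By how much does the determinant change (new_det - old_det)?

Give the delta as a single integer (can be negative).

Answer: -99

Derivation:
Cofactor C_00 = 11
Entry delta = -5 - 4 = -9
Det delta = entry_delta * cofactor = -9 * 11 = -99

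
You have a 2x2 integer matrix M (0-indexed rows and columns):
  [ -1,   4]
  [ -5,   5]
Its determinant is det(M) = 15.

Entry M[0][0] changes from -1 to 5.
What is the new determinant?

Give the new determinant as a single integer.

Answer: 45

Derivation:
det is linear in row 0: changing M[0][0] by delta changes det by delta * cofactor(0,0).
Cofactor C_00 = (-1)^(0+0) * minor(0,0) = 5
Entry delta = 5 - -1 = 6
Det delta = 6 * 5 = 30
New det = 15 + 30 = 45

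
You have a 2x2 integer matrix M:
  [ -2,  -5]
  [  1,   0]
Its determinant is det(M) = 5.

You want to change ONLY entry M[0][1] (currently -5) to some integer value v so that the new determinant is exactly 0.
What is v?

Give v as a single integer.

Answer: 0

Derivation:
det is linear in entry M[0][1]: det = old_det + (v - -5) * C_01
Cofactor C_01 = -1
Want det = 0: 5 + (v - -5) * -1 = 0
  (v - -5) = -5 / -1 = 5
  v = -5 + (5) = 0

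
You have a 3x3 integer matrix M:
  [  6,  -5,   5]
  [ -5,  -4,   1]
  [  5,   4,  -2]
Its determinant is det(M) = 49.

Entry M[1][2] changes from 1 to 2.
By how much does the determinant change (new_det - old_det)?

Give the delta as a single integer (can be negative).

Cofactor C_12 = -49
Entry delta = 2 - 1 = 1
Det delta = entry_delta * cofactor = 1 * -49 = -49

Answer: -49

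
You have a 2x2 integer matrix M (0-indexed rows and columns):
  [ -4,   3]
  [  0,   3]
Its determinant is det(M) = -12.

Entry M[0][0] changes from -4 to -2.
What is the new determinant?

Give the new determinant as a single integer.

Answer: -6

Derivation:
det is linear in row 0: changing M[0][0] by delta changes det by delta * cofactor(0,0).
Cofactor C_00 = (-1)^(0+0) * minor(0,0) = 3
Entry delta = -2 - -4 = 2
Det delta = 2 * 3 = 6
New det = -12 + 6 = -6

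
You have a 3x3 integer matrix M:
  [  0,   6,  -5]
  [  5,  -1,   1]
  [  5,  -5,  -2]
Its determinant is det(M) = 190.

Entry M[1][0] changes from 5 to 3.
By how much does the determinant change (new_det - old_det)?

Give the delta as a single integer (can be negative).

Cofactor C_10 = 37
Entry delta = 3 - 5 = -2
Det delta = entry_delta * cofactor = -2 * 37 = -74

Answer: -74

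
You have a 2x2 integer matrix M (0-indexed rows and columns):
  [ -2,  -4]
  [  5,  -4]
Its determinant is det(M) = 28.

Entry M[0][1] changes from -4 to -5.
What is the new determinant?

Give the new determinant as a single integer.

Answer: 33

Derivation:
det is linear in row 0: changing M[0][1] by delta changes det by delta * cofactor(0,1).
Cofactor C_01 = (-1)^(0+1) * minor(0,1) = -5
Entry delta = -5 - -4 = -1
Det delta = -1 * -5 = 5
New det = 28 + 5 = 33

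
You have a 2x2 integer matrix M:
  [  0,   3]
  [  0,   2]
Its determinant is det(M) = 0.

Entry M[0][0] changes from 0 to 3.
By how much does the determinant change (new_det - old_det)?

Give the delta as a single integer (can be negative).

Cofactor C_00 = 2
Entry delta = 3 - 0 = 3
Det delta = entry_delta * cofactor = 3 * 2 = 6

Answer: 6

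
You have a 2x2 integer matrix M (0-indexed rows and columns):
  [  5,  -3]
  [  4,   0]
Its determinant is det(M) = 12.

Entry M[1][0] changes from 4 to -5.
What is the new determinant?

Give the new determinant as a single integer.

det is linear in row 1: changing M[1][0] by delta changes det by delta * cofactor(1,0).
Cofactor C_10 = (-1)^(1+0) * minor(1,0) = 3
Entry delta = -5 - 4 = -9
Det delta = -9 * 3 = -27
New det = 12 + -27 = -15

Answer: -15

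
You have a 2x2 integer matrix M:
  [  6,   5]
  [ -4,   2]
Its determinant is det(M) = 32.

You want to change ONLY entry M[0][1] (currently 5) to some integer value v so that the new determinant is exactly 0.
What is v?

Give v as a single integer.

det is linear in entry M[0][1]: det = old_det + (v - 5) * C_01
Cofactor C_01 = 4
Want det = 0: 32 + (v - 5) * 4 = 0
  (v - 5) = -32 / 4 = -8
  v = 5 + (-8) = -3

Answer: -3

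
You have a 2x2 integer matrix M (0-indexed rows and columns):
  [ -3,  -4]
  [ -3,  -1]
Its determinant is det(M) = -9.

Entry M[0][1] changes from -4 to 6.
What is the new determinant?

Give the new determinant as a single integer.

det is linear in row 0: changing M[0][1] by delta changes det by delta * cofactor(0,1).
Cofactor C_01 = (-1)^(0+1) * minor(0,1) = 3
Entry delta = 6 - -4 = 10
Det delta = 10 * 3 = 30
New det = -9 + 30 = 21

Answer: 21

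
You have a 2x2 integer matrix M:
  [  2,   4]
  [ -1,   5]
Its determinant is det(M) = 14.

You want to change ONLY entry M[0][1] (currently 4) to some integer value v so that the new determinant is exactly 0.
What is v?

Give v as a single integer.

Answer: -10

Derivation:
det is linear in entry M[0][1]: det = old_det + (v - 4) * C_01
Cofactor C_01 = 1
Want det = 0: 14 + (v - 4) * 1 = 0
  (v - 4) = -14 / 1 = -14
  v = 4 + (-14) = -10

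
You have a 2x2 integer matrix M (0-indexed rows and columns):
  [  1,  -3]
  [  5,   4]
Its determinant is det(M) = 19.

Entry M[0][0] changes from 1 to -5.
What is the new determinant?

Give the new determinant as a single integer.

Answer: -5

Derivation:
det is linear in row 0: changing M[0][0] by delta changes det by delta * cofactor(0,0).
Cofactor C_00 = (-1)^(0+0) * minor(0,0) = 4
Entry delta = -5 - 1 = -6
Det delta = -6 * 4 = -24
New det = 19 + -24 = -5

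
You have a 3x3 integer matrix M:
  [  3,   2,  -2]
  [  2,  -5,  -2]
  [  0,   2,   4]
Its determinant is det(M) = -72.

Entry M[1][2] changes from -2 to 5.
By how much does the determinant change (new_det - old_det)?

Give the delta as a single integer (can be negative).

Answer: -42

Derivation:
Cofactor C_12 = -6
Entry delta = 5 - -2 = 7
Det delta = entry_delta * cofactor = 7 * -6 = -42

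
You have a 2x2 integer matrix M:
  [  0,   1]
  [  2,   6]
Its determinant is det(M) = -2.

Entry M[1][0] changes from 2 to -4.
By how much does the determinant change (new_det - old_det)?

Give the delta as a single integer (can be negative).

Answer: 6

Derivation:
Cofactor C_10 = -1
Entry delta = -4 - 2 = -6
Det delta = entry_delta * cofactor = -6 * -1 = 6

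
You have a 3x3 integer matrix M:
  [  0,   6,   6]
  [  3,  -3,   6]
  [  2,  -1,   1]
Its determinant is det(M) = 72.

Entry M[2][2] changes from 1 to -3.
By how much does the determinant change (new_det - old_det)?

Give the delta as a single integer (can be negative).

Answer: 72

Derivation:
Cofactor C_22 = -18
Entry delta = -3 - 1 = -4
Det delta = entry_delta * cofactor = -4 * -18 = 72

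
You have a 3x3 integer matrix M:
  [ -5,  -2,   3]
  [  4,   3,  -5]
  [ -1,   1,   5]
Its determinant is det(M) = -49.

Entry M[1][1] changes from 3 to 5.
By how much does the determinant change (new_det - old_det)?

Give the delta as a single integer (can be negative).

Cofactor C_11 = -22
Entry delta = 5 - 3 = 2
Det delta = entry_delta * cofactor = 2 * -22 = -44

Answer: -44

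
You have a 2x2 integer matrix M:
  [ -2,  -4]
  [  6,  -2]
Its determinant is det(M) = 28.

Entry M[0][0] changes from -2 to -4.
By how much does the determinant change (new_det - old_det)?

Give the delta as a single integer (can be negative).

Cofactor C_00 = -2
Entry delta = -4 - -2 = -2
Det delta = entry_delta * cofactor = -2 * -2 = 4

Answer: 4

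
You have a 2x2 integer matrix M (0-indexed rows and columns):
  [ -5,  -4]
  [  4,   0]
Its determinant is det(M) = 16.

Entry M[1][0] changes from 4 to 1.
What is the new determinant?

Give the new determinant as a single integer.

det is linear in row 1: changing M[1][0] by delta changes det by delta * cofactor(1,0).
Cofactor C_10 = (-1)^(1+0) * minor(1,0) = 4
Entry delta = 1 - 4 = -3
Det delta = -3 * 4 = -12
New det = 16 + -12 = 4

Answer: 4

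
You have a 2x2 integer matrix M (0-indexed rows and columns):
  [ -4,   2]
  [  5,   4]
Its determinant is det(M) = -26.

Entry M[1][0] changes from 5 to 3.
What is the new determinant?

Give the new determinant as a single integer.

det is linear in row 1: changing M[1][0] by delta changes det by delta * cofactor(1,0).
Cofactor C_10 = (-1)^(1+0) * minor(1,0) = -2
Entry delta = 3 - 5 = -2
Det delta = -2 * -2 = 4
New det = -26 + 4 = -22

Answer: -22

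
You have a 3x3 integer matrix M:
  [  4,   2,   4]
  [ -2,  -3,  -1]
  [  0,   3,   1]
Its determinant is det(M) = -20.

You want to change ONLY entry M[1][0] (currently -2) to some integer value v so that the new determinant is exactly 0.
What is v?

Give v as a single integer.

Answer: 0

Derivation:
det is linear in entry M[1][0]: det = old_det + (v - -2) * C_10
Cofactor C_10 = 10
Want det = 0: -20 + (v - -2) * 10 = 0
  (v - -2) = 20 / 10 = 2
  v = -2 + (2) = 0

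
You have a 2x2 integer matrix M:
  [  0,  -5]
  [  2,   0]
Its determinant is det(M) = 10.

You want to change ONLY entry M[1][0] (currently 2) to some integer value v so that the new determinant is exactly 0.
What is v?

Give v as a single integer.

det is linear in entry M[1][0]: det = old_det + (v - 2) * C_10
Cofactor C_10 = 5
Want det = 0: 10 + (v - 2) * 5 = 0
  (v - 2) = -10 / 5 = -2
  v = 2 + (-2) = 0

Answer: 0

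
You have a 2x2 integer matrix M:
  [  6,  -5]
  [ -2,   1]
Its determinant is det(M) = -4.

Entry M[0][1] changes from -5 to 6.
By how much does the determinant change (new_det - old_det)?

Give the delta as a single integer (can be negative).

Cofactor C_01 = 2
Entry delta = 6 - -5 = 11
Det delta = entry_delta * cofactor = 11 * 2 = 22

Answer: 22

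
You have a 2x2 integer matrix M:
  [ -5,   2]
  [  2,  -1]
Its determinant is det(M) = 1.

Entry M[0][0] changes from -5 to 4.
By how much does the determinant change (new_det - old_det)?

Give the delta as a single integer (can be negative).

Cofactor C_00 = -1
Entry delta = 4 - -5 = 9
Det delta = entry_delta * cofactor = 9 * -1 = -9

Answer: -9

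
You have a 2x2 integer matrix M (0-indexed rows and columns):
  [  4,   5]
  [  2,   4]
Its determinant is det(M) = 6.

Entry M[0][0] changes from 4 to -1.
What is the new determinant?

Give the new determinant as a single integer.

det is linear in row 0: changing M[0][0] by delta changes det by delta * cofactor(0,0).
Cofactor C_00 = (-1)^(0+0) * minor(0,0) = 4
Entry delta = -1 - 4 = -5
Det delta = -5 * 4 = -20
New det = 6 + -20 = -14

Answer: -14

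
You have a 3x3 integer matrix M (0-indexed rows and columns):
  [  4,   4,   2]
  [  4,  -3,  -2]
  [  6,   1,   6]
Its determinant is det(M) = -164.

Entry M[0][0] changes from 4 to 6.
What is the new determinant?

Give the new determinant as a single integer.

det is linear in row 0: changing M[0][0] by delta changes det by delta * cofactor(0,0).
Cofactor C_00 = (-1)^(0+0) * minor(0,0) = -16
Entry delta = 6 - 4 = 2
Det delta = 2 * -16 = -32
New det = -164 + -32 = -196

Answer: -196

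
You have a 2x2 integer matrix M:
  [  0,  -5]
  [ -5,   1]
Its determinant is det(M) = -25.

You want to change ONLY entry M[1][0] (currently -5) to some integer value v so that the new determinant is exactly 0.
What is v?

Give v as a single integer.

Answer: 0

Derivation:
det is linear in entry M[1][0]: det = old_det + (v - -5) * C_10
Cofactor C_10 = 5
Want det = 0: -25 + (v - -5) * 5 = 0
  (v - -5) = 25 / 5 = 5
  v = -5 + (5) = 0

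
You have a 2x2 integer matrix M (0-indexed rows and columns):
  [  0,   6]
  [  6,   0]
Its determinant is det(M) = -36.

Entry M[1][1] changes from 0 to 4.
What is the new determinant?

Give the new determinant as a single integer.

Answer: -36

Derivation:
det is linear in row 1: changing M[1][1] by delta changes det by delta * cofactor(1,1).
Cofactor C_11 = (-1)^(1+1) * minor(1,1) = 0
Entry delta = 4 - 0 = 4
Det delta = 4 * 0 = 0
New det = -36 + 0 = -36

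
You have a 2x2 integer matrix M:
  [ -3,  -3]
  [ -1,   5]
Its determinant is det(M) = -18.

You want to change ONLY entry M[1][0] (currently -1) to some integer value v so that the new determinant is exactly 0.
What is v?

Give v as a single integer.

det is linear in entry M[1][0]: det = old_det + (v - -1) * C_10
Cofactor C_10 = 3
Want det = 0: -18 + (v - -1) * 3 = 0
  (v - -1) = 18 / 3 = 6
  v = -1 + (6) = 5

Answer: 5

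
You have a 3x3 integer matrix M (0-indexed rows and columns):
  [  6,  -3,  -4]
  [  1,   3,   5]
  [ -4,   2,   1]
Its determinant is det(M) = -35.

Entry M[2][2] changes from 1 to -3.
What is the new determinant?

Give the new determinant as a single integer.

Answer: -119

Derivation:
det is linear in row 2: changing M[2][2] by delta changes det by delta * cofactor(2,2).
Cofactor C_22 = (-1)^(2+2) * minor(2,2) = 21
Entry delta = -3 - 1 = -4
Det delta = -4 * 21 = -84
New det = -35 + -84 = -119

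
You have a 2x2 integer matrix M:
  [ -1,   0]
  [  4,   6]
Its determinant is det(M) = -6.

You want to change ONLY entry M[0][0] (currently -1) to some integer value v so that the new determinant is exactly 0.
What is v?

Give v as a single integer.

det is linear in entry M[0][0]: det = old_det + (v - -1) * C_00
Cofactor C_00 = 6
Want det = 0: -6 + (v - -1) * 6 = 0
  (v - -1) = 6 / 6 = 1
  v = -1 + (1) = 0

Answer: 0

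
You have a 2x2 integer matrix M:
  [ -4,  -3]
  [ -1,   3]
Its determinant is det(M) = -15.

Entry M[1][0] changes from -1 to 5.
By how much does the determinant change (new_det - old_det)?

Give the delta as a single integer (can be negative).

Cofactor C_10 = 3
Entry delta = 5 - -1 = 6
Det delta = entry_delta * cofactor = 6 * 3 = 18

Answer: 18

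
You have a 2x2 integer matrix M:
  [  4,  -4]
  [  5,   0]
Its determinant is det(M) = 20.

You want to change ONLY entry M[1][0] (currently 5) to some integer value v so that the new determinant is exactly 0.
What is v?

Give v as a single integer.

det is linear in entry M[1][0]: det = old_det + (v - 5) * C_10
Cofactor C_10 = 4
Want det = 0: 20 + (v - 5) * 4 = 0
  (v - 5) = -20 / 4 = -5
  v = 5 + (-5) = 0

Answer: 0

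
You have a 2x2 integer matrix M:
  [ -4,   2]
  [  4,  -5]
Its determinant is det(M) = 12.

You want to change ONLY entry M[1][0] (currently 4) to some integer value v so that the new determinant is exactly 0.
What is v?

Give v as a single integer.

det is linear in entry M[1][0]: det = old_det + (v - 4) * C_10
Cofactor C_10 = -2
Want det = 0: 12 + (v - 4) * -2 = 0
  (v - 4) = -12 / -2 = 6
  v = 4 + (6) = 10

Answer: 10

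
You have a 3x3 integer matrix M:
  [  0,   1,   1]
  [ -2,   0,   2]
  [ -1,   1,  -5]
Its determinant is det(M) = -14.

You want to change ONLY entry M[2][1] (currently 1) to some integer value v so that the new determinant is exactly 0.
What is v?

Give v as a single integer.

Answer: -6

Derivation:
det is linear in entry M[2][1]: det = old_det + (v - 1) * C_21
Cofactor C_21 = -2
Want det = 0: -14 + (v - 1) * -2 = 0
  (v - 1) = 14 / -2 = -7
  v = 1 + (-7) = -6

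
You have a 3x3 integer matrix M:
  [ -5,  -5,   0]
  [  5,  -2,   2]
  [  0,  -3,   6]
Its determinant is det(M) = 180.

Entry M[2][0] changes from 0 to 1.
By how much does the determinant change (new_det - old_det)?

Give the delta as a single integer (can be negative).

Answer: -10

Derivation:
Cofactor C_20 = -10
Entry delta = 1 - 0 = 1
Det delta = entry_delta * cofactor = 1 * -10 = -10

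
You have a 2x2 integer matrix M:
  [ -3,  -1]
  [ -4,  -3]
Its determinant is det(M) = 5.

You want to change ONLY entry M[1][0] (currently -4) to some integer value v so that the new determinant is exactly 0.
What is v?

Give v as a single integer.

det is linear in entry M[1][0]: det = old_det + (v - -4) * C_10
Cofactor C_10 = 1
Want det = 0: 5 + (v - -4) * 1 = 0
  (v - -4) = -5 / 1 = -5
  v = -4 + (-5) = -9

Answer: -9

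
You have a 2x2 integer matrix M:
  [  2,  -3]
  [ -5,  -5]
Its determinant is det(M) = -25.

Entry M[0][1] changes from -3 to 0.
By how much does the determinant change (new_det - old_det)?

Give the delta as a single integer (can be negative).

Answer: 15

Derivation:
Cofactor C_01 = 5
Entry delta = 0 - -3 = 3
Det delta = entry_delta * cofactor = 3 * 5 = 15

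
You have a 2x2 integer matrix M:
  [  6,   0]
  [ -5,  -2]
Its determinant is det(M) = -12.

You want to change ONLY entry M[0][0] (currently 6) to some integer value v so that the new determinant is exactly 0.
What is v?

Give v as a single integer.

Answer: 0

Derivation:
det is linear in entry M[0][0]: det = old_det + (v - 6) * C_00
Cofactor C_00 = -2
Want det = 0: -12 + (v - 6) * -2 = 0
  (v - 6) = 12 / -2 = -6
  v = 6 + (-6) = 0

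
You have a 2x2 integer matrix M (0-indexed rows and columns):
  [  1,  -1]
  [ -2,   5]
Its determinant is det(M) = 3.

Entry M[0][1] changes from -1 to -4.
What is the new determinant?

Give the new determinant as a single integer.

det is linear in row 0: changing M[0][1] by delta changes det by delta * cofactor(0,1).
Cofactor C_01 = (-1)^(0+1) * minor(0,1) = 2
Entry delta = -4 - -1 = -3
Det delta = -3 * 2 = -6
New det = 3 + -6 = -3

Answer: -3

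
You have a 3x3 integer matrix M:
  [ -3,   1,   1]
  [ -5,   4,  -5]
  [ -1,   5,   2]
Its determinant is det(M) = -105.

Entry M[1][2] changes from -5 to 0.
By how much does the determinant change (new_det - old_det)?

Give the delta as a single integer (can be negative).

Cofactor C_12 = 14
Entry delta = 0 - -5 = 5
Det delta = entry_delta * cofactor = 5 * 14 = 70

Answer: 70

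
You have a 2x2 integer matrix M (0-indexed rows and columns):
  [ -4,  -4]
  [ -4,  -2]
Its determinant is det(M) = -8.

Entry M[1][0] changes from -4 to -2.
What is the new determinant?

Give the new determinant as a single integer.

Answer: 0

Derivation:
det is linear in row 1: changing M[1][0] by delta changes det by delta * cofactor(1,0).
Cofactor C_10 = (-1)^(1+0) * minor(1,0) = 4
Entry delta = -2 - -4 = 2
Det delta = 2 * 4 = 8
New det = -8 + 8 = 0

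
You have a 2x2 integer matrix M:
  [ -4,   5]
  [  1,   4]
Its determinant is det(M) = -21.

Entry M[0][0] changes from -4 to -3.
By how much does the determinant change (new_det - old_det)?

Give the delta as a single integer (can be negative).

Answer: 4

Derivation:
Cofactor C_00 = 4
Entry delta = -3 - -4 = 1
Det delta = entry_delta * cofactor = 1 * 4 = 4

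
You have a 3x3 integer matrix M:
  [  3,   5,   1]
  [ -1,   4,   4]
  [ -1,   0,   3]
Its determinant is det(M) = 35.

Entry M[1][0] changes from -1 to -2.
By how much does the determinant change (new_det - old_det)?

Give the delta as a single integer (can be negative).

Cofactor C_10 = -15
Entry delta = -2 - -1 = -1
Det delta = entry_delta * cofactor = -1 * -15 = 15

Answer: 15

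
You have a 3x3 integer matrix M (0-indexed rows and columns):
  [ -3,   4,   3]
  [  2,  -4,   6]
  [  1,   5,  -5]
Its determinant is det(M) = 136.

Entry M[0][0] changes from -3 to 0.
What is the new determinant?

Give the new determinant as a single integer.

Answer: 106

Derivation:
det is linear in row 0: changing M[0][0] by delta changes det by delta * cofactor(0,0).
Cofactor C_00 = (-1)^(0+0) * minor(0,0) = -10
Entry delta = 0 - -3 = 3
Det delta = 3 * -10 = -30
New det = 136 + -30 = 106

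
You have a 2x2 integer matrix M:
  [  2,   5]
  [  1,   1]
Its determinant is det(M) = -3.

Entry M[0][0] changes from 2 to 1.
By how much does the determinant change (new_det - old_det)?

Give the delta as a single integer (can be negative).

Cofactor C_00 = 1
Entry delta = 1 - 2 = -1
Det delta = entry_delta * cofactor = -1 * 1 = -1

Answer: -1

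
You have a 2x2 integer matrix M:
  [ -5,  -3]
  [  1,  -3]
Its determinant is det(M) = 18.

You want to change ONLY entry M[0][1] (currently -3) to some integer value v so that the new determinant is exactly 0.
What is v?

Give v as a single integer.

Answer: 15

Derivation:
det is linear in entry M[0][1]: det = old_det + (v - -3) * C_01
Cofactor C_01 = -1
Want det = 0: 18 + (v - -3) * -1 = 0
  (v - -3) = -18 / -1 = 18
  v = -3 + (18) = 15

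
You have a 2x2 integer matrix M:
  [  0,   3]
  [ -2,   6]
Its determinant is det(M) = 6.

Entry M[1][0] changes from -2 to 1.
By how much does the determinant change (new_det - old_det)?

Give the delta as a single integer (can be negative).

Answer: -9

Derivation:
Cofactor C_10 = -3
Entry delta = 1 - -2 = 3
Det delta = entry_delta * cofactor = 3 * -3 = -9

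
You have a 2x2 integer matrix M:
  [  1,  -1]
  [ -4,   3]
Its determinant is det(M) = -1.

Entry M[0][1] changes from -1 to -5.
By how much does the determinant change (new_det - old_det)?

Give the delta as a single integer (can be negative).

Cofactor C_01 = 4
Entry delta = -5 - -1 = -4
Det delta = entry_delta * cofactor = -4 * 4 = -16

Answer: -16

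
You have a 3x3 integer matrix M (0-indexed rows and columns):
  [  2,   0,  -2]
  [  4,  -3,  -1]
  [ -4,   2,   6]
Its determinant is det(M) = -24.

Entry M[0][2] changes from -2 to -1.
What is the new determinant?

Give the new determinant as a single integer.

Answer: -28

Derivation:
det is linear in row 0: changing M[0][2] by delta changes det by delta * cofactor(0,2).
Cofactor C_02 = (-1)^(0+2) * minor(0,2) = -4
Entry delta = -1 - -2 = 1
Det delta = 1 * -4 = -4
New det = -24 + -4 = -28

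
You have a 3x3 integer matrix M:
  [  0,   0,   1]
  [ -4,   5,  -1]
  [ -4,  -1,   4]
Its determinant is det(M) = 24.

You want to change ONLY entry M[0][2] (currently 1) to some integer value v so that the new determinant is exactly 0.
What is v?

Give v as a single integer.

Answer: 0

Derivation:
det is linear in entry M[0][2]: det = old_det + (v - 1) * C_02
Cofactor C_02 = 24
Want det = 0: 24 + (v - 1) * 24 = 0
  (v - 1) = -24 / 24 = -1
  v = 1 + (-1) = 0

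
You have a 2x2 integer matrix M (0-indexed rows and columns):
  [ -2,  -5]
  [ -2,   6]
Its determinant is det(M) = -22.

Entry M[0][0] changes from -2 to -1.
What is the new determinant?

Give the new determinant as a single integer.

det is linear in row 0: changing M[0][0] by delta changes det by delta * cofactor(0,0).
Cofactor C_00 = (-1)^(0+0) * minor(0,0) = 6
Entry delta = -1 - -2 = 1
Det delta = 1 * 6 = 6
New det = -22 + 6 = -16

Answer: -16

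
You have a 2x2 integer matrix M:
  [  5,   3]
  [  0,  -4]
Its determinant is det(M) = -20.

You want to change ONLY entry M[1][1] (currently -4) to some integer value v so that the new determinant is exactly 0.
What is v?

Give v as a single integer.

Answer: 0

Derivation:
det is linear in entry M[1][1]: det = old_det + (v - -4) * C_11
Cofactor C_11 = 5
Want det = 0: -20 + (v - -4) * 5 = 0
  (v - -4) = 20 / 5 = 4
  v = -4 + (4) = 0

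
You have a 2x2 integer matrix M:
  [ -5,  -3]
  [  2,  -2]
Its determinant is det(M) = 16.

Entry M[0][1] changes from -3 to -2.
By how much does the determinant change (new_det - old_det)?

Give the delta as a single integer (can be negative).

Answer: -2

Derivation:
Cofactor C_01 = -2
Entry delta = -2 - -3 = 1
Det delta = entry_delta * cofactor = 1 * -2 = -2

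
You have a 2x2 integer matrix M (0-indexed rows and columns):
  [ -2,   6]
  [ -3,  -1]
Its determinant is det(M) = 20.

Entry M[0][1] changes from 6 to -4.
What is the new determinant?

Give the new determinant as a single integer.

det is linear in row 0: changing M[0][1] by delta changes det by delta * cofactor(0,1).
Cofactor C_01 = (-1)^(0+1) * minor(0,1) = 3
Entry delta = -4 - 6 = -10
Det delta = -10 * 3 = -30
New det = 20 + -30 = -10

Answer: -10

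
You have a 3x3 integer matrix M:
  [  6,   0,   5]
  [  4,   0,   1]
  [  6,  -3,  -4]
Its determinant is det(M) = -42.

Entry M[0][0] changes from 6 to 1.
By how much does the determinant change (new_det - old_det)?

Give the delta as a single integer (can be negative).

Answer: -15

Derivation:
Cofactor C_00 = 3
Entry delta = 1 - 6 = -5
Det delta = entry_delta * cofactor = -5 * 3 = -15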